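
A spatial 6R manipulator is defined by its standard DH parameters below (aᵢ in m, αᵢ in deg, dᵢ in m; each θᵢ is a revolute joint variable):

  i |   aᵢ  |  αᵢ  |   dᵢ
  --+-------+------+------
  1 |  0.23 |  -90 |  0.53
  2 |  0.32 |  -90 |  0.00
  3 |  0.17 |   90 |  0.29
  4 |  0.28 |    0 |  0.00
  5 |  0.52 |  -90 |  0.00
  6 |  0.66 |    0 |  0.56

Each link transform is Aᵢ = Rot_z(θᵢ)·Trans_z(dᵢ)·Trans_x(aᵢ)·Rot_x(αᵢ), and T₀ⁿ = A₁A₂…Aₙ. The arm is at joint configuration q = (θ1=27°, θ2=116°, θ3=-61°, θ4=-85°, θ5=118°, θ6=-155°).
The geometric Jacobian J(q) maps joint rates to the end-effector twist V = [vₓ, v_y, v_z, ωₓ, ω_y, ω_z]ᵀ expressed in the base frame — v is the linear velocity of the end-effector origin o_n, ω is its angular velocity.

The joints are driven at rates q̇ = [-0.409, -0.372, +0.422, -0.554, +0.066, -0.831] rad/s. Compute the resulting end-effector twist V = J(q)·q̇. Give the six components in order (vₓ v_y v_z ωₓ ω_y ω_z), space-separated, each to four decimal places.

o_n = [-0.1337, -0.0893, 0.7305]
J₁: ẑ×o_n = [0.0893, -0.1337, 0.0000], ω = ẑ
J2: z=[-0.4540, 0.8910, 0.0000] o=[0.2049, 0.1044, 0.5300] → [0.1786, 0.0910, 0.3897, -0.4540, 0.8910, 0.0000]
J3: z=[-0.8008, -0.4080, 0.4384] o=[0.0799, 0.0407, 0.2424] → [-0.1422, 0.2972, 0.0169, -0.8008, -0.4080, 0.4384]
J4: z=[0.1215, 0.6060, 0.7861] o=[-0.2520, 0.0385, 0.2954] → [0.3641, 0.0401, -0.0872, 0.1215, 0.6060, 0.7861]
J5: z=[0.1215, 0.6060, 0.7861] o=[-0.0429, 0.1690, 0.1625] → [0.5472, -0.1404, 0.0237, 0.1215, 0.6060, 0.7861]
J6: z=[-0.3522, -0.7141, 0.6050] o=[-0.5255, 0.3512, 0.0966] → [-0.1862, 0.4602, 0.4349, -0.3522, -0.7141, 0.6050]
V = J·q̇ = [-0.1739, -0.2677, -0.4493, 0.0643, -0.2060, -1.1104]

-0.1739 -0.2677 -0.4493 0.0643 -0.2060 -1.1104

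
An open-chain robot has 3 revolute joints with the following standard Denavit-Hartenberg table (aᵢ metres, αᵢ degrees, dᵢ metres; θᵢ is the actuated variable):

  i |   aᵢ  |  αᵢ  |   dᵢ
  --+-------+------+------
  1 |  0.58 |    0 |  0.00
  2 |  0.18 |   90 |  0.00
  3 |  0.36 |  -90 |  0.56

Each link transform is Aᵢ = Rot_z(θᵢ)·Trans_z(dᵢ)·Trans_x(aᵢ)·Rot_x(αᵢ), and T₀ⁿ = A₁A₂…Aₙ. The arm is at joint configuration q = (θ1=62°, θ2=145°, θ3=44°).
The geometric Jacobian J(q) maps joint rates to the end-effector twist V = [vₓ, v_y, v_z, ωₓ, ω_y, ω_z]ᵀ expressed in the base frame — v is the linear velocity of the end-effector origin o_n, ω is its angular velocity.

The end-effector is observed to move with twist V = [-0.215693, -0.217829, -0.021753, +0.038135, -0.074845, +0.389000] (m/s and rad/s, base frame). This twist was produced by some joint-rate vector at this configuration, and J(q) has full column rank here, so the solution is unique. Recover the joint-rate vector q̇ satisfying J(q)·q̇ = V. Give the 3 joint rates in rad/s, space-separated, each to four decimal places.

0.1570 0.2320 -0.0840

o_n = [-0.3731, 0.8118, 0.2501]
J₁: ẑ×o_n = [-0.8118, -0.3731, 0.0000], ω = ẑ
J2: z=[0.0000, 0.0000, 1.0000] o=[0.2723, 0.5121, 0.0000] → [-0.2997, -0.6454, 0.0000, 0.0000, 0.0000, 1.0000]
J3: z=[-0.4540, 0.8910, 0.0000] o=[0.1119, 0.4304, 0.0000] → [0.2228, 0.1135, 0.2590, -0.4540, 0.8910, 0.0000]
q̇ = J⁺·V = [0.1570, 0.2320, -0.0840]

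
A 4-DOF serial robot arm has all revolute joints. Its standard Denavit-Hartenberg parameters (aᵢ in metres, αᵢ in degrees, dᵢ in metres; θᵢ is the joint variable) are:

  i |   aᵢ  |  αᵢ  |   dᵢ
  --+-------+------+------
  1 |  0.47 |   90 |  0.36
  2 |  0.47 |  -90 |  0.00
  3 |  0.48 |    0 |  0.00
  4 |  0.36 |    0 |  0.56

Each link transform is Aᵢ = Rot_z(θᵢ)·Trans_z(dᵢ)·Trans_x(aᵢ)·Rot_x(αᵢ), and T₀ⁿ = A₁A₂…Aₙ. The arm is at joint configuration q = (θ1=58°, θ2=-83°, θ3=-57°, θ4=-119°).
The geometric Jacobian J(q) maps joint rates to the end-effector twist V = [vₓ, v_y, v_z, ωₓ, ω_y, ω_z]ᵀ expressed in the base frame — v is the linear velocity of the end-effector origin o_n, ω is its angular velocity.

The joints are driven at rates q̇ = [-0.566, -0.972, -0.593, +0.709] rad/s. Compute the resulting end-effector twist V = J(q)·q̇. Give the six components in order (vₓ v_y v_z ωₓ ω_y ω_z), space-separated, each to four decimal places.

0.3823 -0.9035 -0.3503 -0.7633 0.6127 -0.5519

o_n = [0.9303, 0.6818, 0.0587]
J₁: ẑ×o_n = [-0.6818, 0.9303, 0.0000], ω = ẑ
J2: z=[0.8480, -0.5299, 0.0000] o=[0.2491, 0.3986, 0.3600] → [0.1597, 0.2555, 0.6012, 0.8480, -0.5299, 0.0000]
J3: z=[0.5260, 0.8417, 0.1219] o=[0.2794, 0.4472, -0.1065] → [0.1105, -0.0076, -0.4245, 0.5260, 0.8417, 0.1219]
J4: z=[0.5260, 0.8417, 0.1219] o=[0.6377, 0.2609, -0.3660] → [0.3062, -0.1877, -0.0249, 0.5260, 0.8417, 0.1219]
V = J·q̇ = [0.3823, -0.9035, -0.3503, -0.7633, 0.6127, -0.5519]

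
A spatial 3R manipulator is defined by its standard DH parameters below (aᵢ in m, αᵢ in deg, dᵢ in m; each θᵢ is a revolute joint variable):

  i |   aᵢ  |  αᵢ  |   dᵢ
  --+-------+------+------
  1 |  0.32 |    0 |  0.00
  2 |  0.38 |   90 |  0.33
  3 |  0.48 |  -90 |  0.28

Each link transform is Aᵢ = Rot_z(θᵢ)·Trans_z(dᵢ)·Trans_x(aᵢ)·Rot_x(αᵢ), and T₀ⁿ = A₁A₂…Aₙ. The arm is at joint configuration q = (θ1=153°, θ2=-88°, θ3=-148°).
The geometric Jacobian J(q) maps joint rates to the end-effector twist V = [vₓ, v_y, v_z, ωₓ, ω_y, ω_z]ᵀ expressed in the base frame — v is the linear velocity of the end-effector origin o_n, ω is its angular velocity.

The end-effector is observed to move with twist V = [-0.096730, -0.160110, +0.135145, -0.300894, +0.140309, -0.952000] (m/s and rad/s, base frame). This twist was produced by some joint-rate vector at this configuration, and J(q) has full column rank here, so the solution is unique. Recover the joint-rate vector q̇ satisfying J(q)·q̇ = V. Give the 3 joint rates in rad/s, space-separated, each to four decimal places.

-0.5160 -0.4360 -0.3320

o_n = [-0.0428, 0.0024, 0.0756]
J₁: ẑ×o_n = [-0.0024, -0.0428, 0.0000], ω = ẑ
J2: z=[0.0000, 0.0000, 1.0000] o=[-0.2851, 0.1453, 0.0000] → [0.1429, 0.2423, -0.0000, 0.0000, 0.0000, 1.0000]
J3: z=[0.9063, -0.4226, 0.0000] o=[-0.1245, 0.4897, 0.3300] → [0.1075, 0.2305, -0.4071, 0.9063, -0.4226, 0.0000]
q̇ = J⁺·V = [-0.5160, -0.4360, -0.3320]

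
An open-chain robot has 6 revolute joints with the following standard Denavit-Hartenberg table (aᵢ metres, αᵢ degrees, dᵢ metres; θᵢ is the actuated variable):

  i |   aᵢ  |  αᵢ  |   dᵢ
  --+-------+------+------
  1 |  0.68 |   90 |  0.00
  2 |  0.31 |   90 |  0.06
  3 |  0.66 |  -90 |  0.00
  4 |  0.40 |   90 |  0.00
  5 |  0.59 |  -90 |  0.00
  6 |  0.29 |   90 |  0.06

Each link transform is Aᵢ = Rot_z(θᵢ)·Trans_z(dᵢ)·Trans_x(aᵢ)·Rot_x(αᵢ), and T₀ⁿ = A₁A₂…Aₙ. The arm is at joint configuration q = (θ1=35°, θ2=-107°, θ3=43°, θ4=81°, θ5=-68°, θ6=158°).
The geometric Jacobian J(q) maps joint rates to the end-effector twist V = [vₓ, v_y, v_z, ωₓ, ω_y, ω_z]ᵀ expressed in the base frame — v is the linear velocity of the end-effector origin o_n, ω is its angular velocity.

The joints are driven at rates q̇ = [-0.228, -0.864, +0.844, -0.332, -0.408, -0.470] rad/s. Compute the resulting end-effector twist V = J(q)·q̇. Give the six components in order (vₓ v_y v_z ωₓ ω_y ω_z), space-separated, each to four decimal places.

o_n = [0.9545, 0.3057, -1.0968]
J₁: ẑ×o_n = [-0.3057, 0.9545, 0.0000], ω = ẑ
J2: z=[0.5736, -0.8192, 0.0000] o=[0.5570, 0.3900, 0.0000] → [0.8985, 0.6291, 0.2773, 0.5736, -0.8192, 0.0000]
J3: z=[-0.7834, -0.5485, 0.2924] o=[0.5172, 0.2889, -0.2965] → [0.4341, -0.4991, 0.2267, -0.7834, -0.5485, 0.2924]
J4: z=[0.5828, -0.4847, 0.6522] o=[0.6598, -0.1608, -0.7581] → [-0.1400, 0.3897, 0.4148, 0.5828, -0.4847, 0.6522]
J5: z=[0.0908, -0.7587, -0.6450] o=[0.9828, 0.0133, -0.9173] → [0.3248, 0.0345, 0.0051, 0.0908, -0.7587, -0.6450]
J6: z=[0.9670, 0.2219, -0.1249] o=[0.8424, 0.3747, -1.3621] → [0.0503, -0.2705, -0.0915, 0.9670, 0.2219, -0.1249]
V = J·q̇ = [-0.4498, -1.1987, -0.1450, -1.8418, 0.6110, 0.1241]

-0.4498 -1.1987 -0.1450 -1.8418 0.6110 0.1241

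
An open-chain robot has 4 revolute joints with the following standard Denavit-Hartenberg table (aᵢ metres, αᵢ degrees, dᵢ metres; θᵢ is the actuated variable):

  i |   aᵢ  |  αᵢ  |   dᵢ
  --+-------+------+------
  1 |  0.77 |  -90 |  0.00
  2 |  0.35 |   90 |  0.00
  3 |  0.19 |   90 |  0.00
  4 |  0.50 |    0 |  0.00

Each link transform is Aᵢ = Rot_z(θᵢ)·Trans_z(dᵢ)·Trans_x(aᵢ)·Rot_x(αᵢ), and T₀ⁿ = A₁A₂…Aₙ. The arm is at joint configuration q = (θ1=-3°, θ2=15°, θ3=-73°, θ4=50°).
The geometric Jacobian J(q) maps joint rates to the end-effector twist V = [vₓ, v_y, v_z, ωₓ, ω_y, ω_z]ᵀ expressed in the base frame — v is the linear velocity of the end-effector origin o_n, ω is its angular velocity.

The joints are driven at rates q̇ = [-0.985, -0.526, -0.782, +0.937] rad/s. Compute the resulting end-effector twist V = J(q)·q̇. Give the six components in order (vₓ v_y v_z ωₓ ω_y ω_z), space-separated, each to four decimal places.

o_n = [1.3242, -0.5591, 0.2407]
J₁: ẑ×o_n = [0.5591, 1.3242, -0.0000], ω = ẑ
J2: z=[0.0523, 0.9986, 0.0000] o=[0.7689, -0.0403, 0.0000] → [0.2404, -0.0126, -0.5816, 0.0523, 0.9986, 0.0000]
J3: z=[0.2585, -0.0135, 0.9659] o=[1.1066, -0.0580, -0.0906] → [0.4796, 0.1246, -0.1266, 0.2585, -0.0135, 0.9659]
J4: z=[-0.9378, -0.2436, 0.2475] o=[1.1506, -0.2422, -0.1050] → [-0.0058, 0.3671, 0.3394, -0.9378, -0.2436, 0.2475]
V = J·q̇ = [-1.0576, -1.0512, 0.7230, -1.1083, -0.7430, -1.5084]

-1.0576 -1.0512 0.7230 -1.1083 -0.7430 -1.5084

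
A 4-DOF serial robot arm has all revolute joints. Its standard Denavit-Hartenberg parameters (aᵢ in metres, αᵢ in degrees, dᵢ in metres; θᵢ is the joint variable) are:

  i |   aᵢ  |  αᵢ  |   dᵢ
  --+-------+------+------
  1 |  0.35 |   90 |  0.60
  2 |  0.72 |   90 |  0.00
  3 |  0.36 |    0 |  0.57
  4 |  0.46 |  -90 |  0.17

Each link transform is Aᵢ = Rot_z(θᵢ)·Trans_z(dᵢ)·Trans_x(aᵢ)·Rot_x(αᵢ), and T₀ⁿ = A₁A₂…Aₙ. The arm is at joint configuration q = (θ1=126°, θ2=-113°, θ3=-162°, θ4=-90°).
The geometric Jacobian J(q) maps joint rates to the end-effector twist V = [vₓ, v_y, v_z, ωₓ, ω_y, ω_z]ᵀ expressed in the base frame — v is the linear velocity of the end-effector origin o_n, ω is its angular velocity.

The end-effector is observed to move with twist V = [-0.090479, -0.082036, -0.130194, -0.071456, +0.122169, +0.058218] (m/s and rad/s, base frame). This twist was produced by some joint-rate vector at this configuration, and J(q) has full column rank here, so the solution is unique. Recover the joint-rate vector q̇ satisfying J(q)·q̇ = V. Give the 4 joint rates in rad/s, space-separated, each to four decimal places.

0.1180 0.0140 0.5640 -0.7170

o_n = [0.5127, -0.1506, 0.6724]
J₁: ẑ×o_n = [0.1506, 0.5127, -0.0000], ω = ẑ
J2: z=[0.8090, 0.5878, 0.0000] o=[-0.2057, 0.2832, 0.6000] → [0.0425, -0.0586, -0.7732, 0.8090, 0.5878, 0.0000]
J3: z=[0.5411, -0.7447, 0.3907] o=[-0.0404, 0.0556, -0.0628] → [-0.4669, -0.1817, 0.3003, 0.5411, -0.7447, 0.3907]
J4: z=[0.5411, -0.7447, 0.3907] o=[0.0994, -0.3261, 0.4751] → [-0.2155, 0.0547, 0.4027, 0.5411, -0.7447, 0.3907]
q̇ = J⁺·V = [0.1180, 0.0140, 0.5640, -0.7170]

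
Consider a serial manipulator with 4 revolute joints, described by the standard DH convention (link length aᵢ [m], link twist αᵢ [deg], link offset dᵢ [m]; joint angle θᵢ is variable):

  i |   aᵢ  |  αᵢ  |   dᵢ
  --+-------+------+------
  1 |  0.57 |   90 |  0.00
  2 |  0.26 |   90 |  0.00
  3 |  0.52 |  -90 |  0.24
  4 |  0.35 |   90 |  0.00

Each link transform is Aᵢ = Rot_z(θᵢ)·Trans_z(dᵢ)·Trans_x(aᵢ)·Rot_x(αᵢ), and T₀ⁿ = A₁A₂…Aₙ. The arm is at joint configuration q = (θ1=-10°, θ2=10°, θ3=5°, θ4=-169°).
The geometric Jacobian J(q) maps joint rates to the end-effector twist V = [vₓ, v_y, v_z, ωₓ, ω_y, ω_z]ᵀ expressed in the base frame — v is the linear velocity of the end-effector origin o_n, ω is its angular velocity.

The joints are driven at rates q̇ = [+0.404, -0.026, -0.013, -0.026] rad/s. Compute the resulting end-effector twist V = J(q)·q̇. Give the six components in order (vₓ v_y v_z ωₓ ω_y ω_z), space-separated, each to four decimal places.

0.0716 0.4216 -0.0040 0.0090 0.0511 0.4172

o_n = [1.0338, -0.1979, -0.2265]
J₁: ẑ×o_n = [0.1979, 1.0338, -0.0000], ω = ẑ
J2: z=[-0.1736, -0.9848, 0.0000] o=[0.5613, -0.0990, 0.0000] → [0.2230, -0.0393, 0.4824, -0.1736, -0.9848, 0.0000]
J3: z=[0.1710, -0.0302, -0.9848] o=[0.8135, -0.1434, 0.0451] → [-0.0454, -0.1705, -0.0027, 0.1710, -0.0302, -0.9848]
J4: z=[-0.2575, -0.9662, -0.0151] o=[1.3491, -0.2839, -0.1013] → [0.1223, -0.0275, -0.3268, -0.2575, -0.9662, -0.0151]
V = J·q̇ = [0.0716, 0.4216, -0.0040, 0.0090, 0.0511, 0.4172]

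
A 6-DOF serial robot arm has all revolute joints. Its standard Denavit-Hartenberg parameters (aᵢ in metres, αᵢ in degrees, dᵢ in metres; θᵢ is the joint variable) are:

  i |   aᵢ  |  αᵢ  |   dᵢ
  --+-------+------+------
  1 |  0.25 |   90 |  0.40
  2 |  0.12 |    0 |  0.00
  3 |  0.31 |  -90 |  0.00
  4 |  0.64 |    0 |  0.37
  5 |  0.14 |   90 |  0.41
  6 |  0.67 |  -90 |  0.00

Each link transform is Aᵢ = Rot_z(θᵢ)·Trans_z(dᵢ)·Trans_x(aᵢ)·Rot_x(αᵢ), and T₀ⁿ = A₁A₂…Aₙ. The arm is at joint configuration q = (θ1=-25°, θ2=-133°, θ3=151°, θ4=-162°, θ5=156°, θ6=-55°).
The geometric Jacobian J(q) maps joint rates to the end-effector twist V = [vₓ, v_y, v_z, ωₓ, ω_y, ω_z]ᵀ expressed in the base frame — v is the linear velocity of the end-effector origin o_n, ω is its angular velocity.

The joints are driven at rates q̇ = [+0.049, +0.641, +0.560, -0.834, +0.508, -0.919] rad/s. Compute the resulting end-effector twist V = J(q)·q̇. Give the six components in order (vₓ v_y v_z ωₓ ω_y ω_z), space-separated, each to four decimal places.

-0.5717 0.7140 -0.4312 0.0528 -0.3413 -0.2314

o_n = [0.1729, -0.3593, 0.6009]
J₁: ẑ×o_n = [0.3593, 0.1729, -0.0000], ω = ẑ
J2: z=[-0.4226, -0.9063, 0.0000] o=[0.2266, -0.1057, 0.4000] → [-0.1821, 0.0849, 0.0586, -0.4226, -0.9063, 0.0000]
J3: z=[-0.4226, -0.9063, 0.0000] o=[0.1524, -0.0711, 0.3122] → [-0.2616, 0.1220, 0.1404, -0.4226, -0.9063, 0.0000]
J4: z=[-0.2801, 0.1306, 0.9511] o=[0.4196, -0.1957, 0.4080] → [0.1808, -0.1806, 0.0780, -0.2801, 0.1306, 0.9511]
J5: z=[-0.2801, 0.1306, 0.9511] o=[-0.2922, -0.0819, 0.5718] → [0.2676, 0.4505, 0.0169, -0.2801, 0.1306, 0.9511]
J6: z=[-0.5104, -0.8593, -0.0323] o=[-0.2932, -0.0976, 1.0048] → [0.3386, -0.2212, 0.5342, -0.5104, -0.8593, -0.0323]
V = J·q̇ = [-0.5717, 0.7140, -0.4312, 0.0528, -0.3413, -0.2314]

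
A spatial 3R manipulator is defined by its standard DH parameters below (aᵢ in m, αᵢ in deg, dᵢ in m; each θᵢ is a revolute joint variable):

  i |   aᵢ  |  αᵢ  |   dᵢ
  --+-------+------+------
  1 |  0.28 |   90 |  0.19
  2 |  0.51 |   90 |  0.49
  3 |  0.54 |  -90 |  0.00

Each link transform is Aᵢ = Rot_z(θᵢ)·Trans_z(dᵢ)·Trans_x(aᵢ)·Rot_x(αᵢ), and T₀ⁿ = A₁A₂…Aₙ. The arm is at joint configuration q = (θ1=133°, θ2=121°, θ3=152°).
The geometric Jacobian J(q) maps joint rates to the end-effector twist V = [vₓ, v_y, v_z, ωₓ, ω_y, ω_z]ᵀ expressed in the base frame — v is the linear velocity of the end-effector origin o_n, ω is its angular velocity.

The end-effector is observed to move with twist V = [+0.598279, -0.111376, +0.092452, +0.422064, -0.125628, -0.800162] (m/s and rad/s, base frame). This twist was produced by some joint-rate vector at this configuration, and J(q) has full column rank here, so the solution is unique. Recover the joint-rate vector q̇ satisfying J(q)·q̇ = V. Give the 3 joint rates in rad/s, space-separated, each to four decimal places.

o_n = [0.3645, 0.6993, 0.2185]
J₁: ẑ×o_n = [-0.6993, 0.3645, 0.0000], ω = ẑ
J2: z=[0.7314, 0.6820, 0.0000] o=[-0.1910, 0.2048, 0.1900] → [0.0194, -0.0208, -0.0171, 0.7314, 0.6820, 0.0000]
J3: z=[-0.5846, 0.6269, 0.5150] o=[0.3465, 0.3469, 0.6272] → [-0.4378, -0.2297, -0.2173, -0.5846, 0.6269, 0.5150]
q̇ = J⁺·V = [-0.5720, 0.2230, -0.4430]

-0.5720 0.2230 -0.4430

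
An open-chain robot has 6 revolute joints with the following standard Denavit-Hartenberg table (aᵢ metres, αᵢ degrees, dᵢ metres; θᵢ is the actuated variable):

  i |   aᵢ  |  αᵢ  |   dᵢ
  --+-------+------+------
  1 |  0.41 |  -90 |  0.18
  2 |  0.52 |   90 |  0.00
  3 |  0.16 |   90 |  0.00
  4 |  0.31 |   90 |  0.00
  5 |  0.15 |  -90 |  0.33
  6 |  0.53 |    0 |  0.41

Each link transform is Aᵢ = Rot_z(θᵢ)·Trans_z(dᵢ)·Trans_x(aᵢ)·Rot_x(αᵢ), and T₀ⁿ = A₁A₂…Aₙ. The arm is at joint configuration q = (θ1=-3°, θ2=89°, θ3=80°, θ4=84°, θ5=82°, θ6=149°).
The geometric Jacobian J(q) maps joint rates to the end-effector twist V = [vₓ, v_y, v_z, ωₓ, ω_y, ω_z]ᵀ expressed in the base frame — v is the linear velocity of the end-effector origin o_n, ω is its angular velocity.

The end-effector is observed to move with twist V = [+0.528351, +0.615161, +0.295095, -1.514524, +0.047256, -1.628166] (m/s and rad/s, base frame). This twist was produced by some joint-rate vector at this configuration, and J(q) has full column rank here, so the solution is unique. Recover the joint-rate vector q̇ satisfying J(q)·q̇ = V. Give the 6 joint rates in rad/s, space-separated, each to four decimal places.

o_n = [0.2842, 0.2270, -0.1370]
J₁: ẑ×o_n = [-0.2270, 0.2842, 0.0000], ω = ẑ
J2: z=[0.0523, 0.9986, 0.0000] o=[0.4094, -0.0215, 0.1800] → [-0.3166, 0.0166, 0.1381, 0.0523, 0.9986, 0.0000]
J3: z=[0.9985, -0.0523, 0.0175] o=[0.4185, -0.0219, -0.3399] → [-0.0150, -0.2049, 0.2416, 0.9985, -0.0523, 0.0175]
J4: z=[0.0081, -0.1743, -0.9847] o=[0.4272, 0.1354, -0.3677] → [0.0500, 0.1390, -0.0242, 0.0081, -0.1743, -0.9847]
J5: z=[-0.0501, 0.9834, -0.1745] o=[0.7368, 0.1511, -0.3679] → [0.2403, 0.0905, 0.4413, -0.0501, 0.9834, -0.1745]
J6: z=[-0.9879, -0.0745, -0.1363] o=[0.7423, 0.4508, -0.5718] → [-0.0629, 0.4919, 0.1869, -0.9879, -0.0745, -0.1363]
q̇ = J⁺·V = [-0.4310, -0.6580, -0.6190, 0.9280, 0.9110, 0.8340]

-0.4310 -0.6580 -0.6190 0.9280 0.9110 0.8340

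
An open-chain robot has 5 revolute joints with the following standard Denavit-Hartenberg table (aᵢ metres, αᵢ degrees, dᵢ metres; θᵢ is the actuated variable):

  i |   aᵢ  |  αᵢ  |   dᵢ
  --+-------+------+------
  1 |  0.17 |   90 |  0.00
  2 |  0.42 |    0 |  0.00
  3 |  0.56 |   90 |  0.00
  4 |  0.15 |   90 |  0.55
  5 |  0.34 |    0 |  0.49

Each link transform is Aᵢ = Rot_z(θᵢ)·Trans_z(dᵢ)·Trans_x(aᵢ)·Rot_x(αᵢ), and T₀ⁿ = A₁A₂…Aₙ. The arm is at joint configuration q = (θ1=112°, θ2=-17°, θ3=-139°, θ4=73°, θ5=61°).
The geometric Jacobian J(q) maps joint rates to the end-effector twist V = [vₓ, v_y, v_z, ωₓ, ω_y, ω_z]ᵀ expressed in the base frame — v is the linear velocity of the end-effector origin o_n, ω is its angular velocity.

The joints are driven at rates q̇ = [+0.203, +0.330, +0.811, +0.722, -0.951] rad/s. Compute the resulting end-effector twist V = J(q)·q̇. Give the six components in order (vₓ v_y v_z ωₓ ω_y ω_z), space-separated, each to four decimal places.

o_n = [0.4448, -0.6796, 0.1955]
J₁: ẑ×o_n = [0.6796, 0.4448, -0.0000], ω = ẑ
J2: z=[0.9272, 0.3746, 0.0000] o=[-0.0637, 0.1576, 0.0000] → [0.0732, -0.1813, -0.9668, 0.9272, 0.3746, 0.0000]
J3: z=[0.9272, 0.3746, 0.0000] o=[-0.2141, 0.5300, -0.1228] → [0.1192, -0.2951, -1.3684, 0.9272, 0.3746, 0.0000]
J4: z=[0.1524, -0.3771, 0.9135] o=[-0.0225, 0.0557, -0.3506] → [0.4658, 0.3437, 0.0642, 0.1524, -0.3771, 0.9135]
J5: z=[0.0562, -0.9195, -0.3890] o=[0.2093, -0.1351, 0.1340] → [-0.2683, -0.0950, 0.1859, 0.0562, -0.9195, -0.3890]
V = J·q̇ = [0.8503, 0.1297, -1.5593, 1.1145, 1.0296, 1.2325]

0.8503 0.1297 -1.5593 1.1145 1.0296 1.2325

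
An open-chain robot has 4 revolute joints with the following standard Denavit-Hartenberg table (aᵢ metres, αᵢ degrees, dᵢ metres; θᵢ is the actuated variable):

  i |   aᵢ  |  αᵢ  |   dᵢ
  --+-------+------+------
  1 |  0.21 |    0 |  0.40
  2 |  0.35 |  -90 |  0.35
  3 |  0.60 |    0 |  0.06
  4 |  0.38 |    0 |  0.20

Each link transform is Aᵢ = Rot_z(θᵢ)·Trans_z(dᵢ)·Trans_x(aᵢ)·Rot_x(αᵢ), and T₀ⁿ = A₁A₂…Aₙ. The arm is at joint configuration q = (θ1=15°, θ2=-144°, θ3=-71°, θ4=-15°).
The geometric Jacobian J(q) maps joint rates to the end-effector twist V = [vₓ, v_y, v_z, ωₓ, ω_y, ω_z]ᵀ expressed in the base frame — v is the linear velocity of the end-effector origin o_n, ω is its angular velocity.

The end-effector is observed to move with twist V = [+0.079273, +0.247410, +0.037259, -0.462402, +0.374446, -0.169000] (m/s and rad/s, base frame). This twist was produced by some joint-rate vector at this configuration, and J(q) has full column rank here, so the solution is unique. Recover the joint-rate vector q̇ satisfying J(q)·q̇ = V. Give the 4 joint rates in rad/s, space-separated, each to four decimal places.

o_n = [0.0450, -0.5537, 1.6964]
J₁: ẑ×o_n = [0.5537, 0.0450, -0.0000], ω = ẑ
J2: z=[0.0000, 0.0000, 1.0000] o=[0.2028, 0.0544, 0.4000] → [0.6080, -0.1578, 0.0000, 0.0000, 0.0000, 1.0000]
J3: z=[0.7771, -0.6293, 0.0000] o=[-0.0174, -0.2176, 0.7500] → [-0.5956, -0.7355, -0.2218, 0.7771, -0.6293, 0.0000]
J4: z=[0.7771, -0.6293, 0.0000] o=[-0.0937, -0.4072, 1.3173] → [-0.2386, -0.2946, -0.0265, 0.7771, -0.6293, 0.0000]
q̇ = J⁺·V = [-0.0150, -0.1540, -0.1100, -0.4850]

-0.0150 -0.1540 -0.1100 -0.4850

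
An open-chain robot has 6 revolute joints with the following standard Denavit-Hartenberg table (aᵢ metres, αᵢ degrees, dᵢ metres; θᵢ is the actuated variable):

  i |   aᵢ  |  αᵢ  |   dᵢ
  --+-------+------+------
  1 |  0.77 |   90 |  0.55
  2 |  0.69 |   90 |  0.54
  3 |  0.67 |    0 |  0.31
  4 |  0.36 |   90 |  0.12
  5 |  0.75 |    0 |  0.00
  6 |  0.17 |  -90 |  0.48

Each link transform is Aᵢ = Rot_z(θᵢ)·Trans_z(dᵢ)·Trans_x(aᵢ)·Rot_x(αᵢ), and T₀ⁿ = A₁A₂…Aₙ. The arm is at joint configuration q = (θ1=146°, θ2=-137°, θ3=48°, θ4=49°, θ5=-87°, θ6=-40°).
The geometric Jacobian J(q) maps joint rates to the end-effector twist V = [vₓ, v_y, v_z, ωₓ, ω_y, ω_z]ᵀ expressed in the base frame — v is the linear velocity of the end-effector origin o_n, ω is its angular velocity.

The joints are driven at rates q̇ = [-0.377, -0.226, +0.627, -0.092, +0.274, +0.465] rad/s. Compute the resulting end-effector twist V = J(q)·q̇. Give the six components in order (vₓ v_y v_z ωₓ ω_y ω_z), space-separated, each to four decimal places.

o_n = [0.8395, 1.1117, -0.8591]
J₁: ẑ×o_n = [-1.1117, 0.8395, 0.0000], ω = ẑ
J2: z=[0.5592, 0.8290, 0.0000] o=[-0.6384, 0.4306, 0.5500] → [-1.1682, 0.7880, -0.8443, 0.5592, 0.8290, 0.0000]
J3: z=[0.5654, -0.3814, 0.7314] o=[0.0820, 0.5961, 0.0794] → [-0.0192, 1.0847, 0.5805, 0.5654, -0.3814, 0.7314]
J4: z=[0.5654, -0.3814, 0.7314] o=[0.8075, 0.7073, 0.0004] → [0.0320, 0.5094, 0.2409, 0.5654, -0.3814, 0.7314]
J5: z=[0.6699, -0.3049, -0.6769] o=[1.0485, 0.9757, 0.1181] → [0.3900, 0.7962, 0.0274, 0.6699, -0.3049, -0.6769]
J6: z=[0.6699, -0.3049, -0.6769] o=[0.6440, 1.2956, -0.4264] → [0.0075, 0.1575, -0.0635, 0.6699, -0.3049, -0.6769]
V = J·q̇ = [0.7785, 0.4300, 0.5106, 0.6712, -0.6167, -0.4860]

0.7785 0.4300 0.5106 0.6712 -0.6167 -0.4860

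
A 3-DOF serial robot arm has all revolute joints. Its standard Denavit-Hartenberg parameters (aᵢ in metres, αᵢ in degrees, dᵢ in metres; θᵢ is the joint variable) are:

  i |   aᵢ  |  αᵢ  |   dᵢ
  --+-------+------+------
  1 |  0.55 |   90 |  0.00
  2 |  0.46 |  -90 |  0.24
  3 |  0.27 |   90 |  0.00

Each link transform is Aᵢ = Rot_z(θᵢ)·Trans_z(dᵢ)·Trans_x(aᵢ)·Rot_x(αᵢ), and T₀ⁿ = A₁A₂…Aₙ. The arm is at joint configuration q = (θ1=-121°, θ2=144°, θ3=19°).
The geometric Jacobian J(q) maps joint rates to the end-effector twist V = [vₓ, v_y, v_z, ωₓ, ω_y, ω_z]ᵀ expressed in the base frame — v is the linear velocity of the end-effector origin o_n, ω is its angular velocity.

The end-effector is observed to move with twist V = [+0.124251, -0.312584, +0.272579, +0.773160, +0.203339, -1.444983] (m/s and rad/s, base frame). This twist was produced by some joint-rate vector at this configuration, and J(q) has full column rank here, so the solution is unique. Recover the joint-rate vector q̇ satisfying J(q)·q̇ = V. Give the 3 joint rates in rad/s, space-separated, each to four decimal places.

o_n = [-0.1156, 0.1029, 0.4204]
J₁: ẑ×o_n = [-0.1029, -0.1156, 0.0000], ω = ẑ
J2: z=[-0.8572, 0.5150, 0.0000] o=[-0.2833, -0.4714, 0.0000] → [0.2165, 0.3604, -0.5787, -0.8572, 0.5150, 0.0000]
J3: z=[0.3027, 0.5038, -0.8090] o=[-0.2973, -0.0288, 0.2704] → [0.1822, -0.1924, -0.0517, 0.3027, 0.5038, -0.8090]
q̇ = J⁺·V = [-0.6570, -0.5580, 0.9740]

-0.6570 -0.5580 0.9740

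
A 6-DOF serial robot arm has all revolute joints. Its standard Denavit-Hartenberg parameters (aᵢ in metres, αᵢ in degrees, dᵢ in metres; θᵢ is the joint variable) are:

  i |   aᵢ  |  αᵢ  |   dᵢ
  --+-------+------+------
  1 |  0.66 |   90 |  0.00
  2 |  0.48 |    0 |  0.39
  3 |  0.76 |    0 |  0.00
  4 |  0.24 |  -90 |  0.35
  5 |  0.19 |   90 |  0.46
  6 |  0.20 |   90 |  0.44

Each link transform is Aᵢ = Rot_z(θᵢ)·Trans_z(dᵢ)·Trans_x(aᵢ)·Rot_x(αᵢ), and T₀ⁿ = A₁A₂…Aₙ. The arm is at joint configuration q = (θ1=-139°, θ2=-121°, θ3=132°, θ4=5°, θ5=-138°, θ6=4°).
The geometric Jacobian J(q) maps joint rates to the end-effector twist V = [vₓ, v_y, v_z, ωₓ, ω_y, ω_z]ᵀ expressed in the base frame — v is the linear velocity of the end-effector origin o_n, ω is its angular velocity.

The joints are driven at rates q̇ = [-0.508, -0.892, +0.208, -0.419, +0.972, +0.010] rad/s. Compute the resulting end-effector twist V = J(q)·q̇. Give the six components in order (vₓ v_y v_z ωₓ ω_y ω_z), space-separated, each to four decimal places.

o_n = [-0.9685, 0.0507, 0.0944]
J₁: ẑ×o_n = [-0.0507, -0.9685, 0.0000], ω = ẑ
J2: z=[-0.6561, 0.7547, 0.0000] o=[-0.4981, -0.4330, 0.0000] → [0.0712, 0.0619, 0.0376, -0.6561, 0.7547, 0.0000]
J3: z=[-0.6561, 0.7547, 0.0000] o=[-0.5674, 0.0235, -0.4114] → [0.3817, 0.3318, 0.2848, -0.6561, 0.7547, 0.0000]
J4: z=[-0.6561, 0.7547, 0.0000] o=[-1.1304, -0.4659, -0.2664] → [0.2723, 0.2367, -0.4612, -0.6561, 0.7547, 0.0000]
J5: z=[0.2080, 0.1808, 0.9613] o=[-1.5342, -0.3531, -0.2003] → [-0.3349, 0.4825, -0.0183, 0.2080, 0.1808, 0.9613]
J6: z=[0.9730, -0.1389, -0.1844] o=[-1.4194, -0.0849, 0.2030] → [0.0401, 0.0225, 0.1946, 0.9730, -0.1389, -0.1844]
V = J·q̇ = [-0.3976, 0.8758, 0.2031, 0.9356, -0.6581, 0.4245]

-0.3976 0.8758 0.2031 0.9356 -0.6581 0.4245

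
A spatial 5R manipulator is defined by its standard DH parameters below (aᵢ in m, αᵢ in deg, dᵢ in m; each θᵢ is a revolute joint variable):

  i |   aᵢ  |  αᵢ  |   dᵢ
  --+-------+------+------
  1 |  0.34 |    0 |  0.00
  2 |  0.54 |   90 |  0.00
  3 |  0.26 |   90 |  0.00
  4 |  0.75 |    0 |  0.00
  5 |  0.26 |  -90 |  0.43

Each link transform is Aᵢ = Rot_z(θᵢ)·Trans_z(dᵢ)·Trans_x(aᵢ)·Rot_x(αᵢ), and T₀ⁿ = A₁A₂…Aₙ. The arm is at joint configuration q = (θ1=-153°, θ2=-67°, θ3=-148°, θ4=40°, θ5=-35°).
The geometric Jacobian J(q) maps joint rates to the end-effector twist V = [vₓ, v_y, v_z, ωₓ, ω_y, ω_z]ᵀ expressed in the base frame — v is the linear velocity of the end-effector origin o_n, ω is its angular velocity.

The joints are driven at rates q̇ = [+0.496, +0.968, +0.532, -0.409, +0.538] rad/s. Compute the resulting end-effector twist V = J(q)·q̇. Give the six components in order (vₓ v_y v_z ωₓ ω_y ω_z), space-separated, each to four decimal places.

o_n = [0.4928, -0.1632, -0.2148]
J₁: ẑ×o_n = [0.1632, 0.4928, -0.0000], ω = ẑ
J2: z=[0.0000, 0.0000, 1.0000] o=[-0.3029, -0.1544, 0.0000] → [0.0088, 0.7958, -0.0000, 0.0000, 0.0000, 1.0000]
J3: z=[0.6428, 0.7660, 0.0000] o=[-0.7166, 0.1927, 0.0000] → [-0.1646, 0.1381, -1.1552, 0.6428, 0.7660, 0.0000]
J4: z=[0.4059, -0.3406, 0.8480] o=[-0.5477, 0.0510, -0.1378] → [0.2079, 0.9137, 0.2675, 0.4059, -0.3406, 0.8480]
J5: z=[0.4059, -0.3406, 0.8480] o=[0.1354, 0.1071, -0.4422] → [0.1518, 0.2108, 0.0120, 0.4059, -0.3406, 0.8480]
V = J·q̇ = [-0.0015, 0.8279, -0.7175, 0.3943, 0.3636, 1.5734]

-0.0015 0.8279 -0.7175 0.3943 0.3636 1.5734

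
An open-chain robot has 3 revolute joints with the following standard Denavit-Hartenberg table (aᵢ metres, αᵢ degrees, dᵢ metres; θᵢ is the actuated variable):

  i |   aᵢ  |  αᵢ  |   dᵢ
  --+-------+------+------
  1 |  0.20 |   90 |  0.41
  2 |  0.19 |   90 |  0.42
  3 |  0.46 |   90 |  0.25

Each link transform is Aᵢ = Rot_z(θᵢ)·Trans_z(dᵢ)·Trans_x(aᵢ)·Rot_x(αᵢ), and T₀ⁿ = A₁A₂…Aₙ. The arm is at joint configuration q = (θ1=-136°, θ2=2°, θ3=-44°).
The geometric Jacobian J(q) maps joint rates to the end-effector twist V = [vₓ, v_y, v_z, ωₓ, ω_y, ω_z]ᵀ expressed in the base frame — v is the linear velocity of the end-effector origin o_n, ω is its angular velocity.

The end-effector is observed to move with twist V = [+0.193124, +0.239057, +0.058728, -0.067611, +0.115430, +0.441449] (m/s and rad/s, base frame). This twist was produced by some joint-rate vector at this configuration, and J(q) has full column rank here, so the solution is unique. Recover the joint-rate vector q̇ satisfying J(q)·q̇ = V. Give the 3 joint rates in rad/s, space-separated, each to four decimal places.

o_n = [-0.5944, -0.4344, 0.1783]
J₁: ẑ×o_n = [0.4344, -0.5944, 0.0000], ω = ẑ
J2: z=[-0.6947, 0.7193, 0.0000] o=[-0.1439, -0.1389, 0.4100] → [-0.1666, -0.1609, 0.5293, -0.6947, 0.7193, 0.0000]
J3: z=[-0.0251, -0.0242, -0.9994] o=[-0.5722, 0.0313, 0.4166] → [-0.4596, 0.0162, 0.0112, -0.0251, -0.0242, -0.9994]
q̇ = J⁺·V = [-0.4620, 0.1300, -0.9040]

-0.4620 0.1300 -0.9040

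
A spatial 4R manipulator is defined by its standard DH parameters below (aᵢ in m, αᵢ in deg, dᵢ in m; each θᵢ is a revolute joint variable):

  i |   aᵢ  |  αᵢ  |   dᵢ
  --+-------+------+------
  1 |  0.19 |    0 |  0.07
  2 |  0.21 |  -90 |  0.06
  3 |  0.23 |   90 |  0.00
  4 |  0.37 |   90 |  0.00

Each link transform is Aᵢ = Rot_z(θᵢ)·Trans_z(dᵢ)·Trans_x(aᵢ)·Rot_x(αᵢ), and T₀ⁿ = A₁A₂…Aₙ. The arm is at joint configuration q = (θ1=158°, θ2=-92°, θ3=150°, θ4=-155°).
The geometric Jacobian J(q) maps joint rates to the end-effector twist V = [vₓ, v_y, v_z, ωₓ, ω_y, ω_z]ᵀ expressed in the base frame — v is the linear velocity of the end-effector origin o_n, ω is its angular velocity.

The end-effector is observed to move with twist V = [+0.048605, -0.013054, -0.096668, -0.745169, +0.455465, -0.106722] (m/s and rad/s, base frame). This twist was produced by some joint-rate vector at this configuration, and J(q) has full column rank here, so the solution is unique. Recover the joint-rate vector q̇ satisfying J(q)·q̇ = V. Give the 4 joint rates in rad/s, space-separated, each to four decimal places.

o_n = [0.0892, 0.2828, 0.1827]
J₁: ẑ×o_n = [-0.2828, 0.0892, 0.0000], ω = ẑ
J2: z=[0.0000, 0.0000, 1.0000] o=[-0.1762, 0.0712, 0.0700] → [-0.2116, 0.2654, 0.0000, 0.0000, 0.0000, 1.0000]
J3: z=[-0.9135, 0.4067, 0.0000] o=[-0.0908, 0.2630, 0.1300] → [0.0214, 0.0481, -0.0912, -0.9135, 0.4067, 0.0000]
J4: z=[0.2034, 0.4568, -0.8660] o=[-0.1718, 0.0811, 0.0150] → [0.2513, -0.2601, -0.0782, 0.2034, 0.4568, -0.8660]
q̇ = J⁺·V = [0.1110, -0.0220, 0.8660, 0.2260]

0.1110 -0.0220 0.8660 0.2260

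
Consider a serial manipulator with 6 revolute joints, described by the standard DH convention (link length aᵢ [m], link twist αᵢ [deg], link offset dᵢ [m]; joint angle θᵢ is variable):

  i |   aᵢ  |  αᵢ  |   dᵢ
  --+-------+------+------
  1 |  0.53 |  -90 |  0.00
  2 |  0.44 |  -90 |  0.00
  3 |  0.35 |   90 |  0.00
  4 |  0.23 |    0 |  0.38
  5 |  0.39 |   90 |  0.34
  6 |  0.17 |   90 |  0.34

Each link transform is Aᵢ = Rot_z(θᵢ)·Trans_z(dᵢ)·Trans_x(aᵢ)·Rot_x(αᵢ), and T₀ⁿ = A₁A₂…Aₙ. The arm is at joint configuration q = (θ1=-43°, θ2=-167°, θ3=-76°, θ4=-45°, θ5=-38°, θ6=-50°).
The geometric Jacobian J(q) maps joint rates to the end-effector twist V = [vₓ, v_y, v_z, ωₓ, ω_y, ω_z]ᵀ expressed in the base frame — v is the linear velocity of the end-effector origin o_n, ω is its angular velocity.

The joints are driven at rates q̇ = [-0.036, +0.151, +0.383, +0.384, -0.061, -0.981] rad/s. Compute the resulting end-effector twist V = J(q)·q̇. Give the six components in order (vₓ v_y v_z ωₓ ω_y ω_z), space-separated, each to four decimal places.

-0.0127 0.5166 0.1775 0.9388 0.7297 0.4362

o_n = [0.5796, -0.0322, -0.6986]
J₁: ẑ×o_n = [0.0322, 0.5796, -0.0000], ω = ẑ
J2: z=[0.6820, 0.7314, 0.0000] o=[0.3876, -0.3615, 0.0000] → [-0.5109, 0.4764, 0.0842, 0.6820, 0.7314, 0.0000]
J3: z=[0.1645, -0.1534, 0.9744] o=[0.0741, -0.0691, 0.0990] → [0.0865, 0.6238, 0.0836, 0.1645, -0.1534, 0.9744]
J4: z=[0.8564, -0.4678, -0.2183] o=[0.2453, 0.2356, 0.1180] → [0.3236, 0.6264, -0.0730, 0.8564, -0.4678, -0.2183]
J5: z=[0.8564, -0.4678, -0.2183] o=[0.6236, 0.2243, -0.1145] → [0.2173, 0.5098, -0.2403, 0.8564, -0.4678, -0.2183]
J6: z=[-0.5057, -0.8452, -0.1728] o=[0.8744, 0.1660, -0.5633] → [0.0801, -0.0175, -0.1489, -0.5057, -0.8452, -0.1728]
V = J·q̇ = [-0.0127, 0.5166, 0.1775, 0.9388, 0.7297, 0.4362]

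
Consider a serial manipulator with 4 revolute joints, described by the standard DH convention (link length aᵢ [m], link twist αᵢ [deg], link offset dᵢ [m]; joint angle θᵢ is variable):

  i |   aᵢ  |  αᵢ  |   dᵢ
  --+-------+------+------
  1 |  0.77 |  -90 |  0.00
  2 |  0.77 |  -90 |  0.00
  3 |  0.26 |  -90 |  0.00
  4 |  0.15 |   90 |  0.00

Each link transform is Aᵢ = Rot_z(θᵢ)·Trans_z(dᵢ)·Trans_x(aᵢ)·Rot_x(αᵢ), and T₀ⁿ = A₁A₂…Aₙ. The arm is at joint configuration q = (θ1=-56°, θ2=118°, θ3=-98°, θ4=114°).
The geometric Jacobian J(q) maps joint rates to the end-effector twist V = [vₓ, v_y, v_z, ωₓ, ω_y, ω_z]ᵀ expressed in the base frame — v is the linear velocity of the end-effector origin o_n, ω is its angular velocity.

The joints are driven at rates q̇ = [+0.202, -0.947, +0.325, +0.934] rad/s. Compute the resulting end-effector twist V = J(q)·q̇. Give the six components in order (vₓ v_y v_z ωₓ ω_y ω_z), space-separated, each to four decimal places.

o_n = [0.4667, -0.3396, -0.7197]
J₁: ẑ×o_n = [0.3396, 0.4667, -0.0000], ω = ẑ
J2: z=[0.8290, 0.5592, 0.0000] o=[0.4306, -0.6384, 0.0000] → [-0.4025, 0.5967, 0.2275, 0.8290, 0.5592, 0.0000]
J3: z=[-0.4937, 0.7320, 0.4695] o=[0.2284, -0.3387, -0.6799] → [-0.0288, 0.0922, -0.1740, -0.4937, 0.7320, 0.4695]
J4: z=[-0.1446, 0.4632, -0.8744] o=[0.4514, -0.2088, -0.6479] → [-0.1476, -0.0238, 0.0118, -0.1446, 0.4632, -0.8744]
V = J·q̇ = [0.3025, -0.4631, -0.2610, -1.0806, 0.1410, -0.4621]

0.3025 -0.4631 -0.2610 -1.0806 0.1410 -0.4621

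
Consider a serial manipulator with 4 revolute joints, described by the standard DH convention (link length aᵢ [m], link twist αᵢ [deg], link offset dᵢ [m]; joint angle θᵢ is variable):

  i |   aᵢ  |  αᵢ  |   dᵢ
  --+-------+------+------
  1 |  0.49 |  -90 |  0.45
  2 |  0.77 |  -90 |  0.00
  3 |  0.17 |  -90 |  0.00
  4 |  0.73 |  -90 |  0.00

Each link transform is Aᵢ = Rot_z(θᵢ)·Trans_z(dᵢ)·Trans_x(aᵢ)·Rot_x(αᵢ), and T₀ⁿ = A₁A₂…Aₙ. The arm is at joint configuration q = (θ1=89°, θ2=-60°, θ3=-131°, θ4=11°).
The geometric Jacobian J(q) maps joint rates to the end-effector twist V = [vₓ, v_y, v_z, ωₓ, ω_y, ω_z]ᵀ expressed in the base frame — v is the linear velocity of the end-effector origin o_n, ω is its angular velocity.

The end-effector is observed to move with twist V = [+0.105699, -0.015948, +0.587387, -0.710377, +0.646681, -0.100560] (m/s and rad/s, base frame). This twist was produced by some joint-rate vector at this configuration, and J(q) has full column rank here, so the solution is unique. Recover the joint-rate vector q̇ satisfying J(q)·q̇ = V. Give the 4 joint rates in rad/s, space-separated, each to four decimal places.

-0.4830 0.1580 0.3580 0.8590

o_n = [-0.6609, 0.4752, 0.6828]
J₁: ẑ×o_n = [-0.4752, -0.6609, 0.0000], ω = ẑ
J2: z=[-0.9998, 0.0175, 0.0000] o=[0.0086, 0.4899, 0.4500] → [0.0041, 0.2327, 0.0265, -0.9998, 0.0175, 0.0000]
J3: z=[0.0151, 0.8659, -0.5000] o=[0.0153, 0.8749, 1.1168] → [-0.5757, 0.3447, 0.5795, 0.0151, 0.8659, -0.5000]
J4: z=[-0.6494, 0.3887, 0.6536] o=[-0.1140, 0.8213, 1.0203] → [0.0951, -0.5766, 0.4374, -0.6494, 0.3887, 0.6536]
q̇ = J⁺·V = [-0.4830, 0.1580, 0.3580, 0.8590]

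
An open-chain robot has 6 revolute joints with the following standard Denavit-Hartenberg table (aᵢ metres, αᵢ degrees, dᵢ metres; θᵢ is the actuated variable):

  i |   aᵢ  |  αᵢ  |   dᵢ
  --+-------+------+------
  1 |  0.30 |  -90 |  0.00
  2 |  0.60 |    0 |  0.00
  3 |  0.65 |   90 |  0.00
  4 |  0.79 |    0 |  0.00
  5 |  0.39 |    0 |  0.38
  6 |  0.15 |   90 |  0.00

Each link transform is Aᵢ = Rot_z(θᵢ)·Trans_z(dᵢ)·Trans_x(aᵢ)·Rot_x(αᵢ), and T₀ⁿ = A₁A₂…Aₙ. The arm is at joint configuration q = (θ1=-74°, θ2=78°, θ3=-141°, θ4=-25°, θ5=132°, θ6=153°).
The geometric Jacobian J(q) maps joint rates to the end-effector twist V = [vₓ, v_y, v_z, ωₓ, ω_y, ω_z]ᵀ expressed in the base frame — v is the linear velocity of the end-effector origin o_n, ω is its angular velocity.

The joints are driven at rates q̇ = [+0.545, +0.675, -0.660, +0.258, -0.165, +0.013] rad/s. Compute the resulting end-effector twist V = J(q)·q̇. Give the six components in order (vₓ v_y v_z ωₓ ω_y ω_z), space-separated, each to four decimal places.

0.4222 0.4202 -0.0277 -0.0116 0.0949 0.5931

o_n = [0.0727, -0.6478, 0.6779]
J₁: ẑ×o_n = [0.6478, 0.0727, -0.0000], ω = ẑ
J2: z=[0.9613, 0.2756, 0.0000] o=[0.0827, -0.2884, 0.0000] → [0.1869, -0.6517, -0.3427, 0.9613, 0.2756, 0.0000]
J3: z=[0.9613, 0.2756, 0.0000] o=[0.1171, -0.4083, -0.5869] → [0.3486, -1.2158, -0.2180, 0.9613, 0.2756, 0.0000]
J4: z=[-0.2456, 0.8565, 0.4540] o=[0.1984, -0.6920, -0.0077] → [0.5672, 0.1113, 0.0968, -0.2456, 0.8565, 0.4540]
J5: z=[-0.2456, 0.8565, 0.4540] o=[-0.0329, -1.0964, 0.6302] → [-0.1628, 0.0597, -0.2007, -0.2456, 0.8565, 0.4540]
J6: z=[-0.2456, 0.8565, 0.4540] o=[0.2180, -0.6184, 0.7011] → [-0.0066, -0.0716, 0.1316, -0.2456, 0.8565, 0.4540]
V = J·q̇ = [0.4222, 0.4202, -0.0277, -0.0116, 0.0949, 0.5931]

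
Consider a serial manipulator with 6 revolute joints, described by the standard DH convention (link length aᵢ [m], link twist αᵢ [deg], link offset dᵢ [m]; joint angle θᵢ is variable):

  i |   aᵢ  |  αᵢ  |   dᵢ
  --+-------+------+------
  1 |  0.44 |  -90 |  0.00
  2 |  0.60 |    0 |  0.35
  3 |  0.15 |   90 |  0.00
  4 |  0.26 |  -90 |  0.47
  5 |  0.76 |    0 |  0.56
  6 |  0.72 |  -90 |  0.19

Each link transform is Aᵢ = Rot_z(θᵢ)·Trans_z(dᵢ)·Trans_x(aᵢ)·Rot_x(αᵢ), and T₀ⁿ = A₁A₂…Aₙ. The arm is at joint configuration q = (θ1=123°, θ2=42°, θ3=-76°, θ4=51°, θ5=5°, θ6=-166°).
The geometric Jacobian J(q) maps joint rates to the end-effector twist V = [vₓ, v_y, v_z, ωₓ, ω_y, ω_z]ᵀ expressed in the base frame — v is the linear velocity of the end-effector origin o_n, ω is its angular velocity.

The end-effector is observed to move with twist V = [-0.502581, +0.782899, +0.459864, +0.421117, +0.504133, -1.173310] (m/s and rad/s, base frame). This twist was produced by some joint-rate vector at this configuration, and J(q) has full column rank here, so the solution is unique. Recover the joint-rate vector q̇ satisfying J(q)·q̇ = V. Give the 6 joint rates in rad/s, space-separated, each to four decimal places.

o_n = [-1.0968, -0.3002, 0.0039]
J₁: ẑ×o_n = [0.3002, -1.0968, 0.0000], ω = ẑ
J2: z=[-0.8387, -0.5446, 0.0000] o=[-0.2396, 0.3690, 0.0000] → [-0.0021, 0.0033, 0.0944, -0.8387, -0.5446, 0.0000]
J3: z=[-0.8387, -0.5446, 0.0000] o=[-0.7760, 0.5523, -0.4015] → [-0.2208, 0.3400, 0.5402, -0.8387, -0.5446, 0.0000]
J4: z=[0.3046, -0.4690, 0.8290] o=[-0.8438, 0.6566, -0.3176] → [0.6424, -0.3077, -0.4101, 0.3046, -0.4690, 0.8290]
J5: z=[-0.1769, -0.8831, -0.4346] o=[-0.9440, 0.4399, 0.1635] → [-0.1806, 0.0382, -0.0041, -0.1769, -0.8831, -0.4346]
J6: z=[-0.1769, -0.8831, -0.4346] o=[-1.7718, -0.0127, 0.1317] → [-0.0121, -0.3159, 0.6469, -0.1769, -0.8831, -0.4346]
q̇ = J⁺·V = [-0.6850, -0.7940, 0.0750, -0.5130, -0.2920, 0.4370]

-0.6850 -0.7940 0.0750 -0.5130 -0.2920 0.4370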